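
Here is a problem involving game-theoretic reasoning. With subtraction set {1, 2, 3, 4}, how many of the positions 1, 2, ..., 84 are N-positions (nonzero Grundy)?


Subtraction set S = {1, 2, 3, 4}, so G(n) = n mod 5.
G(n) = 0 when n is a multiple of 5.
Multiples of 5 in [1, 84]: 16
N-positions (nonzero Grundy) = 84 - 16 = 68

68


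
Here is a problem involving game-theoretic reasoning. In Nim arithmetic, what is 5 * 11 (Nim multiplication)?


Nim multiplication is bilinear over XOR: (u XOR v) * w = (u*w) XOR (v*w).
So we split each operand into its bit components and XOR the pairwise Nim products.
5 = 1 + 4 (as XOR of powers of 2).
11 = 1 + 2 + 8 (as XOR of powers of 2).
Using the standard Nim-product table on single bits:
  2*2 = 3,   2*4 = 8,   2*8 = 12,
  4*4 = 6,   4*8 = 11,  8*8 = 13,
and  1*x = x (identity), k*l = l*k (commutative).
Pairwise Nim products:
  1 * 1 = 1
  1 * 2 = 2
  1 * 8 = 8
  4 * 1 = 4
  4 * 2 = 8
  4 * 8 = 11
XOR them: 1 XOR 2 XOR 8 XOR 4 XOR 8 XOR 11 = 12.
Result: 5 * 11 = 12 (in Nim).

12


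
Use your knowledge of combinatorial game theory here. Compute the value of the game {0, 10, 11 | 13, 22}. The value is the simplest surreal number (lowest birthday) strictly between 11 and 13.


Left options: {0, 10, 11}, max = 11
Right options: {13, 22}, min = 13
All options are numbers and max(Left) < min(Right), so by the simplicity theorem the value is the simplest (earliest-born) number strictly between 11 and 13.
The only integer strictly between 11 and 13 is 12.
No non-integer in the interval can be simpler: if x is a non-integer in the interval, then floor(x) or ceil(x) also lies in the interval (the interval contains an integer), and both are proper prefixes of x's sign expansion, i.e. born earlier. So the game value is 12.
Game value = 12

12


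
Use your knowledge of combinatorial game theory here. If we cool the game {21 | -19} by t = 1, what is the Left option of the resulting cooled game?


Original game: {21 | -19} (a switch {a | b} with a > b).
Cooling by t (for t below the temperature (a - b)/2 = 20) taxes each move by t: {a | b} cooled by t is {a - t | b + t}.
Cooling amount: t = 1
Cooled Left option: 21 - 1 = 20
Cooled Right option: -19 + 1 = -18
Cooled game: {20 | -18}
Left option = 20

20


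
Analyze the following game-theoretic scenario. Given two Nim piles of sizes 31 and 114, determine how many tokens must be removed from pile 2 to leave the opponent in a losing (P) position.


Piles: 31 and 114
Current XOR: 31 XOR 114 = 109 (non-zero, so this is an N-position).
To make the XOR zero, we need to find a move that balances the piles.
For pile 2 (size 114): target = 114 XOR 109 = 31
We reduce pile 2 from 114 to 31.
Tokens removed: 114 - 31 = 83
Verification: 31 XOR 31 = 0

83


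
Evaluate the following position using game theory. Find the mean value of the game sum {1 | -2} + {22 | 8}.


G1 = {1 | -2}, G2 = {22 | 8}
Each is a switch {a | b} with numbers a > b; its mean value is (a + b)/2, and mean value is additive over game sums: m(G1 + G2) = m(G1) + m(G2).
Mean of G1 = (1 + (-2))/2 = -1/2 = -1/2
Mean of G2 = (22 + (8))/2 = 30/2 = 15
Mean of G1 + G2 = -1/2 + 15 = 29/2

29/2


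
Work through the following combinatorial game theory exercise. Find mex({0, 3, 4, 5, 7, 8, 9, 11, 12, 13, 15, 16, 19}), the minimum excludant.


Set = {0, 3, 4, 5, 7, 8, 9, 11, 12, 13, 15, 16, 19}
0 is in the set.
1 is NOT in the set. This is the mex.
mex = 1

1


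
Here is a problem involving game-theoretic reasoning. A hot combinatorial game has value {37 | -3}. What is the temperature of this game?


The game is {37 | -3}, a switch {a | b} with numbers a > b.
Cooling {a | b} by t gives {a - t | b + t}, which stops being hot when a - t = b + t, i.e. at t = (a - b)/2. So the temperature of a switch is (a - b)/2.
Temperature = (Left option - Right option) / 2
= (37 - (-3)) / 2
= 40 / 2
= 20

20


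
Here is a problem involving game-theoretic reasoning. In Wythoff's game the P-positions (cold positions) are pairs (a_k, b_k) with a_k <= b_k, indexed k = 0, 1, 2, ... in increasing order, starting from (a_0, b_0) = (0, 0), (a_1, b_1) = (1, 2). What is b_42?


By Wythoff's theorem, a_k = floor(k * phi) and b_k = floor(k * phi^2) = a_k + k, where phi = (1 + sqrt(5))/2 is the golden ratio.
phi = (1 + sqrt(5))/2 = 1.618034
phi^2 = phi + 1 = 2.618034
k = 42
k * phi^2 = 42 * 2.618034 = 109.957428
b_42 = floor(k * phi^2) = 109 (check: a_42 + k = 67 + 42 = 109)

109


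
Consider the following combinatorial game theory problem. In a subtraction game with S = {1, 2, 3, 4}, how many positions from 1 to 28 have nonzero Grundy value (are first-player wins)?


Subtraction set S = {1, 2, 3, 4}, so G(n) = n mod 5.
G(n) = 0 when n is a multiple of 5.
Multiples of 5 in [1, 28]: 5
N-positions (nonzero Grundy) = 28 - 5 = 23

23


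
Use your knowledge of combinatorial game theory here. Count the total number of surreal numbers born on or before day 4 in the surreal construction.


Day 0: {|} = 0 is born. Count = 1.
Day n: the number of surreal numbers born by day n is 2^(n+1) - 1.
By day 0: 2^1 - 1 = 1
By day 1: 2^2 - 1 = 3
By day 2: 2^3 - 1 = 7
By day 3: 2^4 - 1 = 15
By day 4: 2^5 - 1 = 31
By day 4: 31 surreal numbers.

31


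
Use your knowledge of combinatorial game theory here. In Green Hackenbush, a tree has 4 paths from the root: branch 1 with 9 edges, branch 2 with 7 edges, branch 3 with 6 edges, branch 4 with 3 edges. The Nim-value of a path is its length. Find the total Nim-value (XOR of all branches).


The tree has 4 branches from the ground vertex.
In Green Hackenbush, the Nim-value of a simple path of length k is k.
Branch 1: length 9, Nim-value = 9
Branch 2: length 7, Nim-value = 7
Branch 3: length 6, Nim-value = 6
Branch 4: length 3, Nim-value = 3
Total Nim-value = XOR of all branch values:
0 XOR 9 = 9
9 XOR 7 = 14
14 XOR 6 = 8
8 XOR 3 = 11
Nim-value of the tree = 11

11


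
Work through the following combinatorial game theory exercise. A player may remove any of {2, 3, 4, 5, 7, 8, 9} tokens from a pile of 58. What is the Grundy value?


The subtraction set is S = {2, 3, 4, 5, 7, 8, 9}.
G(k) = mex{ G(k - s) : s in S, s <= k }. We compute iteratively: G(0) = 0.
G(1) = mex({}) = 0
G(2) = mex({0}) = 1
G(3) = mex({0}) = 1
G(4) = mex({0, 1}) = 2
G(5) = mex({0, 1}) = 2
G(6) = mex({0, 1, 2}) = 3
G(7) = mex({0, 1, 2}) = 3
G(8) = mex({0, 1, 2, 3}) = 4
G(9) = mex({0, 1, 2, 3}) = 4
G(10) = mex({0, 1, 2, 3, 4}) = 5
G(11) = mex({1, 2, 3, 4}) = 0
G(12) = mex({1, 2, 3, 4, 5}) = 0
G(13) = mex({0, 2, 3, 4, 5}) = 1
G(14) = mex({0, 2, 3, 4, 5}) = 1
G(15) = mex({0, 1, 3, 4, 5}) = 2
G(16) = mex({0, 1, 3, 4}) = 2
G(17) = mex({0, 1, 2, 4, 5}) = 3
G(18) = mex({0, 1, 2, 4, 5}) = 3
G(19) = mex({0, 1, 2, 3, 5}) = 4
Observe that G(11)..G(19) = 0, 0, 1, 1, 2, 2, 3, 3, 4 repeats G(0)..G(8) = 0, 0, 1, 1, 2, 2, 3, 3, 4.
For k >= max(S) = 9, G(k) is determined by the previous 9 values G(k-9)..G(k-1); a window of 9 consecutive values has recurred shifted by 11, so by induction G(k + 11) = G(k) for all k >= 0: the sequence is periodic from the start with period 11.
One period: G(0..10) = 0, 0, 1, 1, 2, 2, 3, 3, 4, 4, 5.
58 mod 11 = 3, so G(58) = G(3) = 1.

1


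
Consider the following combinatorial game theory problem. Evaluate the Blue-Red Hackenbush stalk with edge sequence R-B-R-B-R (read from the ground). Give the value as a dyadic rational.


Edges (from ground): R-B-R-B-R
By Berlekamp's sign-expansion rule, a Blue-Red Hackenbush stalk has the value of the surreal number whose sign sequence is the edge sequence with B -> + and R -> -.
Sign sequence: -+-+-
Trace the sign expansion in the surreal number tree, starting from 0:
Edge 1: R (sign -) -> bounds (-inf, 0), value = -1
Edge 2: B (sign +) -> bounds (-1, 0), value = -1/2
Edge 3: R (sign -) -> bounds (-1, -1/2), value = -3/4
Edge 4: B (sign +) -> bounds (-3/4, -1/2), value = -5/8
Edge 5: R (sign -) -> bounds (-3/4, -5/8), value = -11/16
Game value = -11/16

-11/16


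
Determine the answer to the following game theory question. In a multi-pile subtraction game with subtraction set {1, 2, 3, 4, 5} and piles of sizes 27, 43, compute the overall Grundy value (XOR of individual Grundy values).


Subtraction set: {1, 2, 3, 4, 5}
For this subtraction set, G(n) = n mod 6 (period = max + 1 = 6).
Pile 1 (size 27): G(27) = 27 mod 6 = 3
Pile 2 (size 43): G(43) = 43 mod 6 = 1
Total Grundy value = XOR of all: 3 XOR 1 = 2

2


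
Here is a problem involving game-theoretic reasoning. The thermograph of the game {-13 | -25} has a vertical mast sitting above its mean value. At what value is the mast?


Game = {-13 | -25}, a switch {a | b} with numbers a > b.
Its thermograph has left wall a - t and right wall b + t, which meet at t = (a - b)/2, where both equal (a + b)/2. So the mast (mean value) is at (a + b)/2.
Mean = (-13 + (-25))/2 = -38/2 = -19

-19


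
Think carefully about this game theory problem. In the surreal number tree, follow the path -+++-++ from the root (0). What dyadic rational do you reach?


Sign expansion: -+++-++
Rule: track bounds (lo, hi), initially (-inf, +inf). On '+', the current value becomes lo and we move to the simplest number in (value, hi): value + 1 if hi = +inf, otherwise the midpoint (value + hi)/2. On '-', the current value becomes hi and we move to value - 1 if lo = -inf, otherwise the midpoint (lo + value)/2.
Start at 0.
Step 1: sign = -, move left. Bounds: (-inf, 0). Value = -1
Step 2: sign = +, move right. Bounds: (-1, 0). Value = -1/2
Step 3: sign = +, move right. Bounds: (-1/2, 0). Value = -1/4
Step 4: sign = +, move right. Bounds: (-1/4, 0). Value = -1/8
Step 5: sign = -, move left. Bounds: (-1/4, -1/8). Value = -3/16
Step 6: sign = +, move right. Bounds: (-3/16, -1/8). Value = -5/32
Step 7: sign = +, move right. Bounds: (-5/32, -1/8). Value = -9/64
The surreal number with sign expansion -+++-++ is -9/64.

-9/64


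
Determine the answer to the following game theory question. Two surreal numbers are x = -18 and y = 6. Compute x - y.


x = -18, y = 6
x - y = -18 - 6 = -24

-24


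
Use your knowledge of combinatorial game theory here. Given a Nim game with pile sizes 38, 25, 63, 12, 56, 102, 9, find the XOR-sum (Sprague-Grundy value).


We need the XOR (exclusive or) of all pile sizes.
After XOR-ing pile 1 (size 38): 0 XOR 38 = 38
After XOR-ing pile 2 (size 25): 38 XOR 25 = 63
After XOR-ing pile 3 (size 63): 63 XOR 63 = 0
After XOR-ing pile 4 (size 12): 0 XOR 12 = 12
After XOR-ing pile 5 (size 56): 12 XOR 56 = 52
After XOR-ing pile 6 (size 102): 52 XOR 102 = 82
After XOR-ing pile 7 (size 9): 82 XOR 9 = 91
The Nim-value of this position is 91.

91


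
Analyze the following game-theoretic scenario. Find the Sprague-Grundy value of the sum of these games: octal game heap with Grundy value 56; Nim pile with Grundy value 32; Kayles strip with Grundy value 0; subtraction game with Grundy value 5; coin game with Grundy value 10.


By the Sprague-Grundy theorem, the Grundy value of a sum of games is the XOR of individual Grundy values.
octal game heap: Grundy value = 56. Running XOR: 0 XOR 56 = 56
Nim pile: Grundy value = 32. Running XOR: 56 XOR 32 = 24
Kayles strip: Grundy value = 0. Running XOR: 24 XOR 0 = 24
subtraction game: Grundy value = 5. Running XOR: 24 XOR 5 = 29
coin game: Grundy value = 10. Running XOR: 29 XOR 10 = 23
The combined Grundy value is 23.

23


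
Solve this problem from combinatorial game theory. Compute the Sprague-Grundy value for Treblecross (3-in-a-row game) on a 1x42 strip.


Treblecross: place X on empty cells; 3-in-a-row wins.
Playing within two cells of an existing X lets the opponent win at once, so sensible play treats the cells i-2..i+2 around each X as dead. The player left with no safe cell loses, so this is a normal-play take-away game on strips of safe cells.
Placing X at cell i (0-indexed) of a strip of k safe cells leaves independent strips of sizes max(0, i-2) and max(0, k-i-3). Hence G(k) = mex{ G(max(0,i-2)) XOR G(max(0,k-i-3)) : 0 <= i < k }, with G(0) = 0.
G(1): splits (0,0):0^0=0 -> mex({0}) = 1
G(2): splits (0,0):0^0=0 -> mex({0}) = 1
G(3): splits (0,0):0^0=0 -> mex({0}) = 1
G(4): splits (0,1):0^1=1 (0,0):0^0=0 -> mex({0, 1}) = 2
G(5): splits (0,2):0^1=1 (0,1):0^1=1 (0,0):0^0=0 -> mex({0, 1}) = 2
G(6) = mex({1}) = 0
G(7) = mex({0, 1, 2}) = 3
G(8) = mex({0, 1, 2}) = 3
G(9) = mex({0, 2}) = 1
G(10) = mex({0, 2, 3}) = 1
G(11) = mex({0, 3}) = 1
G(12) = mex({1, 3}) = 0
G(13) = mex({0, 1, 2, 3}) = 4
G(14) = mex({0, 1, 2}) = 3
G(15) = mex({0, 1, 2}) = 3
G(16) = mex({0, 1, 2, 4}) = 3
G(17) = mex({0, 1, 3, 4}) = 2
G(18) = mex({0, 1, 3, 4}) = 2
G(19) = mex({0, 1, 3, 5}) = 2
G(20) = mex({0, 1, 2, 3, 5}) = 4
G(21) = mex({0, 1, 2, 3, 5}) = 4
G(22) = mex({1, 2, 6}) = 0
G(23) = mex({0, 1, 2, 3, 4, 6}) = 5
G(24) = mex({0, 1, 2, 3, 4}) = 5
G(25) = mex({0, 1, 3, 4, 7}) = 2
G(26) = mex({0, 1, 3, 4, 5, 7}) = 2
G(27) = mex({0, 1, 3, 5}) = 2
G(28) = mex({0, 1, 2, 5}) = 3
G(29) = mex({0, 1, 2, 4, 5, 6}) = 3
G(30) = mex({1, 2, 4, 6}) = 0
G(31) = mex({0, 1, 2, 3, 4, 6}) = 5
G(32) = mex({1, 2, 3, 4, 7}) = 0
G(33) = mex({0, 3, 7}) = 1
G(34) = mex({0, 2, 3, 5, 7}) = 1
G(35) = mex({0, 2, 3, 5, 6}) = 1
G(36) = mex({0, 1, 2, 5, 6}) = 3
G(37) = mex({0, 1, 2, 4, 5, 6}) = 3
G(38) = mex({0, 1, 2, 4}) = 3
G(39) = mex({0, 1, 2, 3, 4, 7}) = 5
G(40) = mex({0, 1, 2, 3, 4, 5, 7}) = 6
G(41) = mex({0, 1, 2, 3, 5, 7}) = 4
G(42) = mex({0, 1, 2, 3, 5, 6, 7}) = 4
Therefore G(42) = 4.

4


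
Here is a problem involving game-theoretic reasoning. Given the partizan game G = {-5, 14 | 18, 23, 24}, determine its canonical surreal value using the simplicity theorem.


Left options: {-5, 14}, max = 14
Right options: {18, 23, 24}, min = 18
All options are numbers and max(Left) < min(Right), so by the simplicity theorem the value is the simplest (earliest-born) number strictly between 14 and 18.
Integers 15 through 17 all lie strictly between 14 and 18.
Among integers, the simplest (lowest birthday = smallest |n|; 0 is born on day 0, +-n on day n) is 15.
No non-integer in the interval can be simpler: if x is a non-integer in the interval, then floor(x) or ceil(x) also lies in the interval (the interval contains an integer), and both are proper prefixes of x's sign expansion, i.e. born earlier. So the game value is 15.
Game value = 15

15


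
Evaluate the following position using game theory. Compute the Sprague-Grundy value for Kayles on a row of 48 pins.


Kayles: a move removes 1 or 2 adjacent pins from a contiguous row.
Removing pins from a row of k leaves two independent rows (a, b) with a + b = k - 1 (one pin) or a + b = k - 2 (two pins); an end removal gives a = 0.
By Sprague-Grundy, G(k) = mex{ G(a) XOR G(b) } over all these splits. G(0) = 0.
G(1): splits (0,0):0^0=0 -> mex({0}) = 1
G(2): splits (0,1):0^1=1 (0,0):0^0=0 -> mex({0, 1}) = 2
G(3): splits (0,2):0^2=2 (1,1):1^1=0 (0,1):0^1=1 -> mex({0, 1, 2}) = 3
G(4): splits (0,3):0^3=3 (1,2):1^2=3 (0,2):0^2=2 (1,1):1^1=0 -> mex({0, 2, 3}) = 1
G(5): splits (0,4):0^1=1 (1,3):1^3=2 (2,2):2^2=0 (0,3):0^3=3 (1,2):1^2=3 -> mex({0, 1, 2, 3}) = 4
G(6) = mex({0, 1, 2, 4}) = 3
G(7) = mex({0, 1, 3, 4, 5}) = 2
G(8) = mex({0, 2, 3, 5, 6}) = 1
G(9) = mex({0, 1, 2, 3, 6, 7}) = 4
G(10) = mex({0, 1, 3, 4, 5, 7}) = 2
G(11) = mex({0, 1, 2, 3, 4, 5}) = 6
G(12) = mex({0, 1, 2, 3, 5, 6, 7}) = 4
G(13) = mex({0, 2, 3, 4, 6, 7}) = 1
G(14) = mex({0, 1, 4, 5, 6, 7}) = 2
G(15) = mex({0, 1, 2, 3, 4, 5, 6}) = 7
G(16) = mex({0, 2, 3, 5, 6, 7}) = 1
G(17) = mex({0, 1, 2, 3, 5, 6, 7}) = 4
G(18) = mex({0, 1, 2, 4, 5, 6}) = 3
G(19) = mex({0, 1, 3, 4, 5, 7}) = 2
G(20) = mex({0, 2, 3, 4, 5, 6, 7}) = 1
G(21) = mex({0, 1, 2, 3, 5, 6, 7}) = 4
G(22) = mex({0, 1, 2, 3, 4, 5, 7}) = 6
G(23) = mex({0, 1, 2, 3, 4, 5, 6}) = 7
G(24) = mex({0, 1, 2, 3, 5, 6, 7}) = 4
G(25) = mex({0, 2, 3, 4, 6, 7}) = 1
G(26) = mex({0, 1, 3, 4, 5, 6, 7}) = 2
G(27) = mex({0, 1, 2, 3, 4, 5, 6, 7}) = 8
G(28) = mex({0, 1, 2, 3, 4, 6, 7, 8}) = 5
G(29) = mex({0, 1, 2, 3, 5, 6, 7, 8, 9}) = 4
G(30) = mex({0, 1, 2, 3, 4, 5, 6, 9, 10}) = 7
G(31) = mex({0, 1, 3, 4, 5, 7, 10, 11}) = 2
G(32) = mex({0, 2, 3, 4, 5, 6, 7, 9, 11}) = 1
G(33) = mex({0, 1, 2, 3, 4, 5, 6, 7, 9, 12}) = 8
G(34) = mex({0, 1, 2, 3, 4, 5, 7, 8, 11, 12}) = 6
G(35) = mex({0, 1, 2, 3, 4, 5, 6, 8, 9, 10, 11}) = 7
G(36) = mex({0, 1, 2, 3, 5, 6, 7, 9, 10}) = 4
G(37) = mex({0, 2, 3, 4, 6, 7, 9, 10, 11, 12}) = 1
G(38) = mex({0, 1, 3, 4, 5, 6, 7, 9, 10, 11, 12}) = 2
G(39) = mex({0, 1, 2, 4, 5, 6, 7, 9, 10, 12, 14}) = 3
G(40) = mex({0, 2, 3, 4, 6, 7, 11, 12, 14}) = 1
G(41) = mex({0, 1, 2, 3, 5, 6, 7, 9, 10, 11, 12}) = 4
G(42) = mex({0, 1, 2, 3, 4, 5, 6, 9, 10}) = 7
G(43) = mex({0, 1, 3, 4, 5, 7, 9, 10, 12, 15}) = 2
G(44) = mex({0, 2, 3, 4, 5, 6, 7, 9, 10, 12, 15}) = 1
G(45) = mex({0, 1, 2, 3, 4, 5, 6, 7, 9, 10, 12, 14}) = 8
G(46) = mex({0, 1, 3, 4, 5, 7, 8, 11, 12, 14}) = 2
G(47) = mex({0, 1, 2, 3, 4, 5, 6, 8, 9, 10, 11, 12}) = 7
G(48) = mex({0, 1, 2, 3, 5, 6, 7, 9, 10}) = 4
Therefore G(48) = 4.

4


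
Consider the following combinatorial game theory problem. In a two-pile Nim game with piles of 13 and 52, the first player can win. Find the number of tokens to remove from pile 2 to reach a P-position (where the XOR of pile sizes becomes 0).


Piles: 13 and 52
Current XOR: 13 XOR 52 = 57 (non-zero, so this is an N-position).
To make the XOR zero, we need to find a move that balances the piles.
For pile 2 (size 52): target = 52 XOR 57 = 13
We reduce pile 2 from 52 to 13.
Tokens removed: 52 - 13 = 39
Verification: 13 XOR 13 = 0

39


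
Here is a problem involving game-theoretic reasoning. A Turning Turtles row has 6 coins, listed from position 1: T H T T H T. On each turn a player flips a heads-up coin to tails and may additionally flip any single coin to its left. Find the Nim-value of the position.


Coins: T H T T H T
Key fact: a single head at position k behaves exactly like a Nim heap of size k (turning it to T and optionally flipping a coin at j < k corresponds to moving the heap from k to j, or to 0), and heads combine as a disjunctive sum (two heads at the same place would cancel, matching j XOR j = 0). So the Nim-value is the XOR of the 1-indexed positions of the heads.
Face-up positions (1-indexed): [2, 5]
XOR 0 with 2: 0 XOR 2 = 2
XOR 2 with 5: 2 XOR 5 = 7
Nim-value = 7

7


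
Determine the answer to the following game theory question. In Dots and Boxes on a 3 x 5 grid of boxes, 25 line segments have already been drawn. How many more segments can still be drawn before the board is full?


Grid: 3 x 5 boxes, i.e. 4 rows and 6 columns of dots.
Horizontal edges: (rows + 1) * cols = 4 * 5 = 20
Vertical edges: rows * (cols + 1) = 3 * 6 = 18
Total edges: 20 + 18 = 38
Edges drawn: 25
Remaining: 38 - 25 = 13

13


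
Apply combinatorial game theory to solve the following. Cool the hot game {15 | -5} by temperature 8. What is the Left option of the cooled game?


Original game: {15 | -5} (a switch {a | b} with a > b).
Cooling by t (for t below the temperature (a - b)/2 = 10) taxes each move by t: {a | b} cooled by t is {a - t | b + t}.
Cooling amount: t = 8
Cooled Left option: 15 - 8 = 7
Cooled Right option: -5 + 8 = 3
Cooled game: {7 | 3}
Left option = 7

7


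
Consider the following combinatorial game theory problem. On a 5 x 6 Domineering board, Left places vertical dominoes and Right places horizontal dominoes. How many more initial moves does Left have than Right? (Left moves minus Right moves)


Board is 5 x 6 (rows x cols).
Left (vertical) placements: (rows-1) * cols = 4 * 6 = 24
Right (horizontal) placements: rows * (cols-1) = 5 * 5 = 25
Advantage = Left - Right = 24 - 25 = -1

-1


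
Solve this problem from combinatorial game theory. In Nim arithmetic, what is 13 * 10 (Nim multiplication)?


Nim multiplication is bilinear over XOR: (u XOR v) * w = (u*w) XOR (v*w).
So we split each operand into its bit components and XOR the pairwise Nim products.
13 = 1 + 4 + 8 (as XOR of powers of 2).
10 = 2 + 8 (as XOR of powers of 2).
Using the standard Nim-product table on single bits:
  2*2 = 3,   2*4 = 8,   2*8 = 12,
  4*4 = 6,   4*8 = 11,  8*8 = 13,
and  1*x = x (identity), k*l = l*k (commutative).
Pairwise Nim products:
  1 * 2 = 2
  1 * 8 = 8
  4 * 2 = 8
  4 * 8 = 11
  8 * 2 = 12
  8 * 8 = 13
XOR them: 2 XOR 8 XOR 8 XOR 11 XOR 12 XOR 13 = 8.
Result: 13 * 10 = 8 (in Nim).

8


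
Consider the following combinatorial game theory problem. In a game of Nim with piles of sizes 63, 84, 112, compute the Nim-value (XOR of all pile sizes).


We need the XOR (exclusive or) of all pile sizes.
After XOR-ing pile 1 (size 63): 0 XOR 63 = 63
After XOR-ing pile 2 (size 84): 63 XOR 84 = 107
After XOR-ing pile 3 (size 112): 107 XOR 112 = 27
The Nim-value of this position is 27.

27


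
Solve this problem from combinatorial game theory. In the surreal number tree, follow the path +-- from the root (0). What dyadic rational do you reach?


Sign expansion: +--
Rule: track bounds (lo, hi), initially (-inf, +inf). On '+', the current value becomes lo and we move to the simplest number in (value, hi): value + 1 if hi = +inf, otherwise the midpoint (value + hi)/2. On '-', the current value becomes hi and we move to value - 1 if lo = -inf, otherwise the midpoint (lo + value)/2.
Start at 0.
Step 1: sign = +, move right. Bounds: (0, +inf). Value = 1
Step 2: sign = -, move left. Bounds: (0, 1). Value = 1/2
Step 3: sign = -, move left. Bounds: (0, 1/2). Value = 1/4
The surreal number with sign expansion +-- is 1/4.

1/4


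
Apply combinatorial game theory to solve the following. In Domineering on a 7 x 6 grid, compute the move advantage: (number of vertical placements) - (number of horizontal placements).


Board is 7 x 6 (rows x cols).
Left (vertical) placements: (rows-1) * cols = 6 * 6 = 36
Right (horizontal) placements: rows * (cols-1) = 7 * 5 = 35
Advantage = Left - Right = 36 - 35 = 1

1


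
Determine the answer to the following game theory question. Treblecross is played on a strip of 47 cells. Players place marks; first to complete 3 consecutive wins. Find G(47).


Treblecross: place X on empty cells; 3-in-a-row wins.
Playing within two cells of an existing X lets the opponent win at once, so sensible play treats the cells i-2..i+2 around each X as dead. The player left with no safe cell loses, so this is a normal-play take-away game on strips of safe cells.
Placing X at cell i (0-indexed) of a strip of k safe cells leaves independent strips of sizes max(0, i-2) and max(0, k-i-3). Hence G(k) = mex{ G(max(0,i-2)) XOR G(max(0,k-i-3)) : 0 <= i < k }, with G(0) = 0.
G(1): splits (0,0):0^0=0 -> mex({0}) = 1
G(2): splits (0,0):0^0=0 -> mex({0}) = 1
G(3): splits (0,0):0^0=0 -> mex({0}) = 1
G(4): splits (0,1):0^1=1 (0,0):0^0=0 -> mex({0, 1}) = 2
G(5): splits (0,2):0^1=1 (0,1):0^1=1 (0,0):0^0=0 -> mex({0, 1}) = 2
G(6) = mex({1}) = 0
G(7) = mex({0, 1, 2}) = 3
G(8) = mex({0, 1, 2}) = 3
G(9) = mex({0, 2}) = 1
G(10) = mex({0, 2, 3}) = 1
G(11) = mex({0, 3}) = 1
G(12) = mex({1, 3}) = 0
G(13) = mex({0, 1, 2, 3}) = 4
G(14) = mex({0, 1, 2}) = 3
G(15) = mex({0, 1, 2}) = 3
G(16) = mex({0, 1, 2, 4}) = 3
G(17) = mex({0, 1, 3, 4}) = 2
G(18) = mex({0, 1, 3, 4}) = 2
G(19) = mex({0, 1, 3, 5}) = 2
G(20) = mex({0, 1, 2, 3, 5}) = 4
G(21) = mex({0, 1, 2, 3, 5}) = 4
G(22) = mex({1, 2, 6}) = 0
G(23) = mex({0, 1, 2, 3, 4, 6}) = 5
G(24) = mex({0, 1, 2, 3, 4}) = 5
G(25) = mex({0, 1, 3, 4, 7}) = 2
G(26) = mex({0, 1, 3, 4, 5, 7}) = 2
G(27) = mex({0, 1, 3, 5}) = 2
G(28) = mex({0, 1, 2, 5}) = 3
G(29) = mex({0, 1, 2, 4, 5, 6}) = 3
G(30) = mex({1, 2, 4, 6}) = 0
G(31) = mex({0, 1, 2, 3, 4, 6}) = 5
G(32) = mex({1, 2, 3, 4, 7}) = 0
G(33) = mex({0, 3, 7}) = 1
G(34) = mex({0, 2, 3, 5, 7}) = 1
G(35) = mex({0, 2, 3, 5, 6}) = 1
G(36) = mex({0, 1, 2, 5, 6}) = 3
G(37) = mex({0, 1, 2, 4, 5, 6}) = 3
G(38) = mex({0, 1, 2, 4}) = 3
G(39) = mex({0, 1, 2, 3, 4, 7}) = 5
G(40) = mex({0, 1, 2, 3, 4, 5, 7}) = 6
G(41) = mex({0, 1, 2, 3, 5, 7}) = 4
G(42) = mex({0, 1, 2, 3, 5, 6, 7}) = 4
G(43) = mex({0, 2, 3, 5, 6}) = 1
G(44) = mex({1, 2, 3, 4, 5, 6}) = 0
G(45) = mex({0, 1, 2, 3, 4, 6, 7}) = 5
G(46) = mex({0, 1, 2, 3, 4, 7}) = 5
G(47) = mex({0, 1, 2, 3, 4, 5, 7}) = 6
Therefore G(47) = 6.

6


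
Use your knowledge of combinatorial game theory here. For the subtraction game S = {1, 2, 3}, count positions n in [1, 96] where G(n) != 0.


Subtraction set S = {1, 2, 3}, so G(n) = n mod 4.
G(n) = 0 when n is a multiple of 4.
Multiples of 4 in [1, 96]: 24
N-positions (nonzero Grundy) = 96 - 24 = 72

72


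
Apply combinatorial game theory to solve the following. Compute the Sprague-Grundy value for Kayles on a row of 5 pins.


Kayles: a move removes 1 or 2 adjacent pins from a contiguous row.
Removing pins from a row of k leaves two independent rows (a, b) with a + b = k - 1 (one pin) or a + b = k - 2 (two pins); an end removal gives a = 0.
By Sprague-Grundy, G(k) = mex{ G(a) XOR G(b) } over all these splits. G(0) = 0.
G(1): splits (0,0):0^0=0 -> mex({0}) = 1
G(2): splits (0,1):0^1=1 (0,0):0^0=0 -> mex({0, 1}) = 2
G(3): splits (0,2):0^2=2 (1,1):1^1=0 (0,1):0^1=1 -> mex({0, 1, 2}) = 3
G(4): splits (0,3):0^3=3 (1,2):1^2=3 (0,2):0^2=2 (1,1):1^1=0 -> mex({0, 2, 3}) = 1
G(5): splits (0,4):0^1=1 (1,3):1^3=2 (2,2):2^2=0 (0,3):0^3=3 (1,2):1^2=3 -> mex({0, 1, 2, 3}) = 4
Therefore G(5) = 4.

4


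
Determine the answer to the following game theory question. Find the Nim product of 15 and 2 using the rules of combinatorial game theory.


Nim multiplication is bilinear over XOR: (u XOR v) * w = (u*w) XOR (v*w).
So we split each operand into its bit components and XOR the pairwise Nim products.
15 = 1 + 2 + 4 + 8 (as XOR of powers of 2).
2 = 2 (as XOR of powers of 2).
Using the standard Nim-product table on single bits:
  2*2 = 3,   2*4 = 8,   2*8 = 12,
  4*4 = 6,   4*8 = 11,  8*8 = 13,
and  1*x = x (identity), k*l = l*k (commutative).
Pairwise Nim products:
  1 * 2 = 2
  2 * 2 = 3
  4 * 2 = 8
  8 * 2 = 12
XOR them: 2 XOR 3 XOR 8 XOR 12 = 5.
Result: 15 * 2 = 5 (in Nim).

5


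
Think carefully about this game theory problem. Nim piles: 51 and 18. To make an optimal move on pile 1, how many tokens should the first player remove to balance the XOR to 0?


Piles: 51 and 18
Current XOR: 51 XOR 18 = 33 (non-zero, so this is an N-position).
To make the XOR zero, we need to find a move that balances the piles.
For pile 1 (size 51): target = 51 XOR 33 = 18
We reduce pile 1 from 51 to 18.
Tokens removed: 51 - 18 = 33
Verification: 18 XOR 18 = 0

33


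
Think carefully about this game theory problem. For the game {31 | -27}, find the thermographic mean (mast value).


Game = {31 | -27}, a switch {a | b} with numbers a > b.
Its thermograph has left wall a - t and right wall b + t, which meet at t = (a - b)/2, where both equal (a + b)/2. So the mast (mean value) is at (a + b)/2.
Mean = (31 + (-27))/2 = 4/2 = 2

2


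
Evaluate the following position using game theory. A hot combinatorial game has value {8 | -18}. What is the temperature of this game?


The game is {8 | -18}, a switch {a | b} with numbers a > b.
Cooling {a | b} by t gives {a - t | b + t}, which stops being hot when a - t = b + t, i.e. at t = (a - b)/2. So the temperature of a switch is (a - b)/2.
Temperature = (Left option - Right option) / 2
= (8 - (-18)) / 2
= 26 / 2
= 13

13


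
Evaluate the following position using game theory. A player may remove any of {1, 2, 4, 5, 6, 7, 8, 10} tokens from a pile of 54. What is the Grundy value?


The subtraction set is S = {1, 2, 4, 5, 6, 7, 8, 10}.
G(k) = mex{ G(k - s) : s in S, s <= k }. We compute iteratively: G(0) = 0.
G(1) = mex({0}) = 1
G(2) = mex({0, 1}) = 2
G(3) = mex({1, 2}) = 0
G(4) = mex({0, 2}) = 1
G(5) = mex({0, 1}) = 2
G(6) = mex({0, 1, 2}) = 3
G(7) = mex({0, 1, 2, 3}) = 4
G(8) = mex({0, 1, 2, 3, 4}) = 5
G(9) = mex({0, 1, 2, 4, 5}) = 3
G(10) = mex({0, 1, 2, 3, 5}) = 4
G(11) = mex({0, 1, 2, 3, 4}) = 5
G(12) = mex({1, 2, 3, 4, 5}) = 0
G(13) = mex({0, 2, 3, 4, 5}) = 1
G(14) = mex({0, 1, 3, 4, 5}) = 2
G(15) = mex({1, 2, 3, 4, 5}) = 0
G(16) = mex({0, 2, 3, 4, 5}) = 1
G(17) = mex({0, 1, 3, 4, 5}) = 2
G(18) = mex({0, 1, 2, 4, 5}) = 3
G(19) = mex({0, 1, 2, 3, 5}) = 4
G(20) = mex({0, 1, 2, 3, 4}) = 5
G(21) = mex({0, 1, 2, 4, 5}) = 3
Observe that G(12)..G(21) = 0, 1, 2, 0, 1, 2, 3, 4, 5, 3 repeats G(0)..G(9) = 0, 1, 2, 0, 1, 2, 3, 4, 5, 3.
For k >= max(S) = 10, G(k) is determined by the previous 10 values G(k-10)..G(k-1); a window of 10 consecutive values has recurred shifted by 12, so by induction G(k + 12) = G(k) for all k >= 0: the sequence is periodic from the start with period 12.
One period: G(0..11) = 0, 1, 2, 0, 1, 2, 3, 4, 5, 3, 4, 5.
54 mod 12 = 6, so G(54) = G(6) = 3.

3


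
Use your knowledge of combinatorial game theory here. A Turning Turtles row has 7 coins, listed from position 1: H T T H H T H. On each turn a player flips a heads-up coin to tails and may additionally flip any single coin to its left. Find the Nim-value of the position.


Coins: H T T H H T H
Key fact: a single head at position k behaves exactly like a Nim heap of size k (turning it to T and optionally flipping a coin at j < k corresponds to moving the heap from k to j, or to 0), and heads combine as a disjunctive sum (two heads at the same place would cancel, matching j XOR j = 0). So the Nim-value is the XOR of the 1-indexed positions of the heads.
Face-up positions (1-indexed): [1, 4, 5, 7]
XOR 0 with 1: 0 XOR 1 = 1
XOR 1 with 4: 1 XOR 4 = 5
XOR 5 with 5: 5 XOR 5 = 0
XOR 0 with 7: 0 XOR 7 = 7
Nim-value = 7

7


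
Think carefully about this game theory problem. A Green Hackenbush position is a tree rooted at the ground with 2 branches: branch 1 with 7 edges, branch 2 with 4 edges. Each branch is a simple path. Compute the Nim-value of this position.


The tree has 2 branches from the ground vertex.
In Green Hackenbush, the Nim-value of a simple path of length k is k.
Branch 1: length 7, Nim-value = 7
Branch 2: length 4, Nim-value = 4
Total Nim-value = XOR of all branch values:
0 XOR 7 = 7
7 XOR 4 = 3
Nim-value of the tree = 3

3


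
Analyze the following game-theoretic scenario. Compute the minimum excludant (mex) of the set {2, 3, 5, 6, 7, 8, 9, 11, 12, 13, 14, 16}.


Set = {2, 3, 5, 6, 7, 8, 9, 11, 12, 13, 14, 16}
0 is NOT in the set. This is the mex.
mex = 0

0


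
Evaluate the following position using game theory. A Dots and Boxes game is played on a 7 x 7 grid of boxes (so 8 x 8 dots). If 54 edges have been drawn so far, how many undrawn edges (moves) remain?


Grid: 7 x 7 boxes, i.e. 8 rows and 8 columns of dots.
Horizontal edges: (rows + 1) * cols = 8 * 7 = 56
Vertical edges: rows * (cols + 1) = 7 * 8 = 56
Total edges: 56 + 56 = 112
Edges drawn: 54
Remaining: 112 - 54 = 58

58


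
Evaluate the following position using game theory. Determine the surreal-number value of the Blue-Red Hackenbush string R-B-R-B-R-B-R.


Edges (from ground): R-B-R-B-R-B-R
By Berlekamp's sign-expansion rule, a Blue-Red Hackenbush stalk has the value of the surreal number whose sign sequence is the edge sequence with B -> + and R -> -.
Sign sequence: -+-+-+-
Trace the sign expansion in the surreal number tree, starting from 0:
Edge 1: R (sign -) -> bounds (-inf, 0), value = -1
Edge 2: B (sign +) -> bounds (-1, 0), value = -1/2
Edge 3: R (sign -) -> bounds (-1, -1/2), value = -3/4
Edge 4: B (sign +) -> bounds (-3/4, -1/2), value = -5/8
Edge 5: R (sign -) -> bounds (-3/4, -5/8), value = -11/16
Edge 6: B (sign +) -> bounds (-11/16, -5/8), value = -21/32
Edge 7: R (sign -) -> bounds (-11/16, -21/32), value = -43/64
Game value = -43/64

-43/64


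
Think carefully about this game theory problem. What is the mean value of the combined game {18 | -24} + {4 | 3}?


G1 = {18 | -24}, G2 = {4 | 3}
Each is a switch {a | b} with numbers a > b; its mean value is (a + b)/2, and mean value is additive over game sums: m(G1 + G2) = m(G1) + m(G2).
Mean of G1 = (18 + (-24))/2 = -6/2 = -3
Mean of G2 = (4 + (3))/2 = 7/2 = 7/2
Mean of G1 + G2 = -3 + 7/2 = 1/2

1/2


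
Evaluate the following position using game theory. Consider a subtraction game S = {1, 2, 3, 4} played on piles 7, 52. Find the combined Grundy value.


Subtraction set: {1, 2, 3, 4}
For this subtraction set, G(n) = n mod 5 (period = max + 1 = 5).
Pile 1 (size 7): G(7) = 7 mod 5 = 2
Pile 2 (size 52): G(52) = 52 mod 5 = 2
Total Grundy value = XOR of all: 2 XOR 2 = 0

0


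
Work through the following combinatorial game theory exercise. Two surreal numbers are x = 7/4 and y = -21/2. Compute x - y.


x = 7/4, y = -21/2
Converting to common denominator: 4
x = 7/4, y = -42/4
x - y = 7/4 - -21/2 = 49/4

49/4


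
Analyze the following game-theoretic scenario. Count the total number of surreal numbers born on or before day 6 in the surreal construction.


Day 0: {|} = 0 is born. Count = 1.
Day n: the number of surreal numbers born by day n is 2^(n+1) - 1.
By day 0: 2^1 - 1 = 1
By day 1: 2^2 - 1 = 3
By day 2: 2^3 - 1 = 7
By day 3: 2^4 - 1 = 15
By day 4: 2^5 - 1 = 31
By day 5: 2^6 - 1 = 63
By day 6: 2^7 - 1 = 127
By day 6: 127 surreal numbers.

127


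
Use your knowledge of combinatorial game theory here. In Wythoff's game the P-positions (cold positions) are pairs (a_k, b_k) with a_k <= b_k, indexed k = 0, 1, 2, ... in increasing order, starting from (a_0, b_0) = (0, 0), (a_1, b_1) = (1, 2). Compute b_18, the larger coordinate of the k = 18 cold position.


By Wythoff's theorem, a_k = floor(k * phi) and b_k = floor(k * phi^2) = a_k + k, where phi = (1 + sqrt(5))/2 is the golden ratio.
phi = (1 + sqrt(5))/2 = 1.618034
phi^2 = phi + 1 = 2.618034
k = 18
k * phi^2 = 18 * 2.618034 = 47.124612
b_18 = floor(k * phi^2) = 47 (check: a_18 + k = 29 + 18 = 47)

47


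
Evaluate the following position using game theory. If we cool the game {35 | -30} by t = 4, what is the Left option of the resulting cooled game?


Original game: {35 | -30} (a switch {a | b} with a > b).
Cooling by t (for t below the temperature (a - b)/2 = 65/2) taxes each move by t: {a | b} cooled by t is {a - t | b + t}.
Cooling amount: t = 4
Cooled Left option: 35 - 4 = 31
Cooled Right option: -30 + 4 = -26
Cooled game: {31 | -26}
Left option = 31

31


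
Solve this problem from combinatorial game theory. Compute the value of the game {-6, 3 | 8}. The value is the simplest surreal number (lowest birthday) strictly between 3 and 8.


Left options: {-6, 3}, max = 3
Right options: {8}, min = 8
All options are numbers and max(Left) < min(Right), so by the simplicity theorem the value is the simplest (earliest-born) number strictly between 3 and 8.
Integers 4 through 7 all lie strictly between 3 and 8.
Among integers, the simplest (lowest birthday = smallest |n|; 0 is born on day 0, +-n on day n) is 4.
No non-integer in the interval can be simpler: if x is a non-integer in the interval, then floor(x) or ceil(x) also lies in the interval (the interval contains an integer), and both are proper prefixes of x's sign expansion, i.e. born earlier. So the game value is 4.
Game value = 4

4


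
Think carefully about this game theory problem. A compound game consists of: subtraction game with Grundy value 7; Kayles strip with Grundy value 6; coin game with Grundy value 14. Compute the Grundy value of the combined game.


By the Sprague-Grundy theorem, the Grundy value of a sum of games is the XOR of individual Grundy values.
subtraction game: Grundy value = 7. Running XOR: 0 XOR 7 = 7
Kayles strip: Grundy value = 6. Running XOR: 7 XOR 6 = 1
coin game: Grundy value = 14. Running XOR: 1 XOR 14 = 15
The combined Grundy value is 15.

15


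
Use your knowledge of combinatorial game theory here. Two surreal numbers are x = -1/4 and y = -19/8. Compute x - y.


x = -1/4, y = -19/8
Converting to common denominator: 8
x = -2/8, y = -19/8
x - y = -1/4 - -19/8 = 17/8

17/8


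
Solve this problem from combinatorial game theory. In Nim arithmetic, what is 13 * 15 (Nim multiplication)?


Nim multiplication is bilinear over XOR: (u XOR v) * w = (u*w) XOR (v*w).
So we split each operand into its bit components and XOR the pairwise Nim products.
13 = 1 + 4 + 8 (as XOR of powers of 2).
15 = 1 + 2 + 4 + 8 (as XOR of powers of 2).
Using the standard Nim-product table on single bits:
  2*2 = 3,   2*4 = 8,   2*8 = 12,
  4*4 = 6,   4*8 = 11,  8*8 = 13,
and  1*x = x (identity), k*l = l*k (commutative).
Pairwise Nim products:
  1 * 1 = 1
  1 * 2 = 2
  1 * 4 = 4
  1 * 8 = 8
  4 * 1 = 4
  4 * 2 = 8
  4 * 4 = 6
  4 * 8 = 11
  8 * 1 = 8
  8 * 2 = 12
  8 * 4 = 11
  8 * 8 = 13
XOR them: 1 XOR 2 XOR 4 XOR 8 XOR 4 XOR 8 XOR 6 XOR 11 XOR 8 XOR 12 XOR 11 XOR 13 = 12.
Result: 13 * 15 = 12 (in Nim).

12


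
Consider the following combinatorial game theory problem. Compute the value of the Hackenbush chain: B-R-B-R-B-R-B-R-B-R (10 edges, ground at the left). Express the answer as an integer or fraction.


Edges (from ground): B-R-B-R-B-R-B-R-B-R
By Berlekamp's sign-expansion rule, a Blue-Red Hackenbush stalk has the value of the surreal number whose sign sequence is the edge sequence with B -> + and R -> -.
Sign sequence: +-+-+-+-+-
Trace the sign expansion in the surreal number tree, starting from 0:
Edge 1: B (sign +) -> bounds (0, +inf), value = 1
Edge 2: R (sign -) -> bounds (0, 1), value = 1/2
Edge 3: B (sign +) -> bounds (1/2, 1), value = 3/4
Edge 4: R (sign -) -> bounds (1/2, 3/4), value = 5/8
Edge 5: B (sign +) -> bounds (5/8, 3/4), value = 11/16
Edge 6: R (sign -) -> bounds (5/8, 11/16), value = 21/32
Edge 7: B (sign +) -> bounds (21/32, 11/16), value = 43/64
Edge 8: R (sign -) -> bounds (21/32, 43/64), value = 85/128
Edge 9: B (sign +) -> bounds (85/128, 43/64), value = 171/256
Edge 10: R (sign -) -> bounds (85/128, 171/256), value = 341/512
Game value = 341/512

341/512


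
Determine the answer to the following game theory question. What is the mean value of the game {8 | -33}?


Game = {8 | -33}, a switch {a | b} with numbers a > b.
Its thermograph has left wall a - t and right wall b + t, which meet at t = (a - b)/2, where both equal (a + b)/2. So the mast (mean value) is at (a + b)/2.
Mean = (8 + (-33))/2 = -25/2 = -25/2

-25/2


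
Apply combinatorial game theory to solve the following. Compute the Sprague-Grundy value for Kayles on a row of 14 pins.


Kayles: a move removes 1 or 2 adjacent pins from a contiguous row.
Removing pins from a row of k leaves two independent rows (a, b) with a + b = k - 1 (one pin) or a + b = k - 2 (two pins); an end removal gives a = 0.
By Sprague-Grundy, G(k) = mex{ G(a) XOR G(b) } over all these splits. G(0) = 0.
G(1): splits (0,0):0^0=0 -> mex({0}) = 1
G(2): splits (0,1):0^1=1 (0,0):0^0=0 -> mex({0, 1}) = 2
G(3): splits (0,2):0^2=2 (1,1):1^1=0 (0,1):0^1=1 -> mex({0, 1, 2}) = 3
G(4): splits (0,3):0^3=3 (1,2):1^2=3 (0,2):0^2=2 (1,1):1^1=0 -> mex({0, 2, 3}) = 1
G(5): splits (0,4):0^1=1 (1,3):1^3=2 (2,2):2^2=0 (0,3):0^3=3 (1,2):1^2=3 -> mex({0, 1, 2, 3}) = 4
G(6) = mex({0, 1, 2, 4}) = 3
G(7) = mex({0, 1, 3, 4, 5}) = 2
G(8) = mex({0, 2, 3, 5, 6}) = 1
G(9) = mex({0, 1, 2, 3, 6, 7}) = 4
G(10) = mex({0, 1, 3, 4, 5, 7}) = 2
G(11) = mex({0, 1, 2, 3, 4, 5}) = 6
G(12) = mex({0, 1, 2, 3, 5, 6, 7}) = 4
G(13) = mex({0, 2, 3, 4, 6, 7}) = 1
G(14) = mex({0, 1, 4, 5, 6, 7}) = 2
Therefore G(14) = 2.

2


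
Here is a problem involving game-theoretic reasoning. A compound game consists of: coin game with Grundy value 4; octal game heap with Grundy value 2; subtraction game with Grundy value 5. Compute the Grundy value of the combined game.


By the Sprague-Grundy theorem, the Grundy value of a sum of games is the XOR of individual Grundy values.
coin game: Grundy value = 4. Running XOR: 0 XOR 4 = 4
octal game heap: Grundy value = 2. Running XOR: 4 XOR 2 = 6
subtraction game: Grundy value = 5. Running XOR: 6 XOR 5 = 3
The combined Grundy value is 3.

3


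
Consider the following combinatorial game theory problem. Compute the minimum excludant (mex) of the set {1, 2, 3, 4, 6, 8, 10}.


Set = {1, 2, 3, 4, 6, 8, 10}
0 is NOT in the set. This is the mex.
mex = 0

0


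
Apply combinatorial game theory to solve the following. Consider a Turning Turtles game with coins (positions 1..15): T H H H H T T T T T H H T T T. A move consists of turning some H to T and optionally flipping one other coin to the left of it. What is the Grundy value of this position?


Coins: T H H H H T T T T T H H T T T
Key fact: a single head at position k behaves exactly like a Nim heap of size k (turning it to T and optionally flipping a coin at j < k corresponds to moving the heap from k to j, or to 0), and heads combine as a disjunctive sum (two heads at the same place would cancel, matching j XOR j = 0). So the Nim-value is the XOR of the 1-indexed positions of the heads.
Face-up positions (1-indexed): [2, 3, 4, 5, 11, 12]
XOR 0 with 2: 0 XOR 2 = 2
XOR 2 with 3: 2 XOR 3 = 1
XOR 1 with 4: 1 XOR 4 = 5
XOR 5 with 5: 5 XOR 5 = 0
XOR 0 with 11: 0 XOR 11 = 11
XOR 11 with 12: 11 XOR 12 = 7
Nim-value = 7

7
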